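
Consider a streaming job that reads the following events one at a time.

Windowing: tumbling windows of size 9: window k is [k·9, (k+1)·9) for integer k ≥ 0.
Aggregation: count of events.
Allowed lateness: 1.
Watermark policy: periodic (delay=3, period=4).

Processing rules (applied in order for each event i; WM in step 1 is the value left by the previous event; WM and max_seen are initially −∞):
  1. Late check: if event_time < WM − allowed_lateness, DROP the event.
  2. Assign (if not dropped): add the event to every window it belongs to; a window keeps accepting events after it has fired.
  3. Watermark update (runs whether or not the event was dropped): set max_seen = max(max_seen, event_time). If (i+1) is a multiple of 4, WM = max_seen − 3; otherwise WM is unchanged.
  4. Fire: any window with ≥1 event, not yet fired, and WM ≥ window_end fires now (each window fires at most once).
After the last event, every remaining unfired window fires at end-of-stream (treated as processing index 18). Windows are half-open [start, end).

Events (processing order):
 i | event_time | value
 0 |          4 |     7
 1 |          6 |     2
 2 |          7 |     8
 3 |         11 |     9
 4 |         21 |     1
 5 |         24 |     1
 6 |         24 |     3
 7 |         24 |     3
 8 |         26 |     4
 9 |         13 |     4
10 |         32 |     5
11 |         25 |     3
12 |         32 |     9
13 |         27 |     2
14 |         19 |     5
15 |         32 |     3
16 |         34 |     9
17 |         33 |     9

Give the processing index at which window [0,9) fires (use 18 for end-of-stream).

7

i=0 t=4 v=7: → [0,9); WM=−∞
i=1 t=6 v=2: → [0,9); WM=−∞
i=2 t=7 v=8: → [0,9); WM=−∞
i=3 t=11 v=9: → [9,18); WM=8
i=4 t=21 v=1: → [18,27); WM=8
i=5 t=24 v=1: → [18,27); WM=8
i=6 t=24 v=3: → [18,27); WM=8
i=7 t=24 v=3: → [18,27); WM=21; [0,9) fires=3 [9,18) fires=1
i=8 t=26 v=4: → [18,27); WM=21
i=9 t=13 v=4: DROP (t<21-1); WM=21
i=10 t=32 v=5: → [27,36); WM=21
i=11 t=25 v=3: → [18,27); WM=29; [18,27) fires=6
i=12 t=32 v=9: → [27,36); WM=29
i=13 t=27 v=2: DROP (t<29-1); WM=29
i=14 t=19 v=5: DROP (t<29-1); WM=29
i=15 t=32 v=3: → [27,36); WM=29
i=16 t=34 v=9: → [27,36); WM=29
i=17 t=33 v=9: → [27,36); WM=29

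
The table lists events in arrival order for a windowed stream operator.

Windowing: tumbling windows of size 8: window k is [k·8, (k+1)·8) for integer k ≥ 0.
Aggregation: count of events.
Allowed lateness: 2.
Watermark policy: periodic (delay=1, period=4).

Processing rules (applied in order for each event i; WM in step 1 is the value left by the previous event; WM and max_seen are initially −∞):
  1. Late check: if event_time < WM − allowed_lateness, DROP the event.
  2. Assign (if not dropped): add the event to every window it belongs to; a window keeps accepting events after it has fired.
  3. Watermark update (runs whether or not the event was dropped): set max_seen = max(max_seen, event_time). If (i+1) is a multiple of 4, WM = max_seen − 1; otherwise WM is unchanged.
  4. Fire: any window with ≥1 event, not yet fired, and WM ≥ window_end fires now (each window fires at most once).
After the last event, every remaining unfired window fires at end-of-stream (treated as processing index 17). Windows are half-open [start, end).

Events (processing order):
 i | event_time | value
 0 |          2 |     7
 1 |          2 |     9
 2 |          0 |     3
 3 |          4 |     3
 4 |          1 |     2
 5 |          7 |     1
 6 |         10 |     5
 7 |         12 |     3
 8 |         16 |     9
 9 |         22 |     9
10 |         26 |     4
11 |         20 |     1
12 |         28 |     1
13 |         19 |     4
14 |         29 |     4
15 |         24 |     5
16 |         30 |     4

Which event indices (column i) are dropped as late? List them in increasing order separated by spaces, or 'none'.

13

i=0 t=2 v=7: → [0,8); WM=−∞
i=1 t=2 v=9: → [0,8); WM=−∞
i=2 t=0 v=3: → [0,8); WM=−∞
i=3 t=4 v=3: → [0,8); WM=3
i=4 t=1 v=2: → [0,8); WM=3
i=5 t=7 v=1: → [0,8); WM=3
i=6 t=10 v=5: → [8,16); WM=3
i=7 t=12 v=3: → [8,16); WM=11; [0,8) fires=6
i=8 t=16 v=9: → [16,24); WM=11
i=9 t=22 v=9: → [16,24); WM=11
i=10 t=26 v=4: → [24,32); WM=11
i=11 t=20 v=1: → [16,24); WM=25; [8,16) fires=2 [16,24) fires=3
i=12 t=28 v=1: → [24,32); WM=25
i=13 t=19 v=4: DROP (t<25-2); WM=25
i=14 t=29 v=4: → [24,32); WM=25
i=15 t=24 v=5: → [24,32); WM=28
i=16 t=30 v=4: → [24,32); WM=28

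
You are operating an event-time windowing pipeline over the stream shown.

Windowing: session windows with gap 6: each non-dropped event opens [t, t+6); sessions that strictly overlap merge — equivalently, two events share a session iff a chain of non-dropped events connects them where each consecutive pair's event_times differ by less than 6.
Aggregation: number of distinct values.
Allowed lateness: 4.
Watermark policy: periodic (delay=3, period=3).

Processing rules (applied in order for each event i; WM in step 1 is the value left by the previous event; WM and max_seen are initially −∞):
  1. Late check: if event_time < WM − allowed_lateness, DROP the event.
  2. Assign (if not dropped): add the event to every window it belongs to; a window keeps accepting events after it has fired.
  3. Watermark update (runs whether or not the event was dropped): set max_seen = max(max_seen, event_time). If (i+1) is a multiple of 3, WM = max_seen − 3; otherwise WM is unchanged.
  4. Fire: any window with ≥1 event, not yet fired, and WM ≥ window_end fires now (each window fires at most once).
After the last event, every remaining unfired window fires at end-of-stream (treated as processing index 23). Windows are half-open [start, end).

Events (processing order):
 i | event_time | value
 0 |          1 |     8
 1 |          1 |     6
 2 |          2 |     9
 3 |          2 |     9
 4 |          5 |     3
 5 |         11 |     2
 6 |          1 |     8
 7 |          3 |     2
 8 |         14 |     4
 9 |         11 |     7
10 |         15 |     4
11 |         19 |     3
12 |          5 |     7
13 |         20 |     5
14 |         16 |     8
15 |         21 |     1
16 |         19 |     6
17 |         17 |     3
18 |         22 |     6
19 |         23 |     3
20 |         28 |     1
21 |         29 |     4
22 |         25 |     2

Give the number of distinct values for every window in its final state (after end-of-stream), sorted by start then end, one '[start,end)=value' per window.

i=0 t=1 v=8: → [1,7); WM=−∞
i=1 t=1 v=6: → [1,7); WM=−∞
i=2 t=2 v=9: → [1,8); WM=-1
i=3 t=2 v=9: → [1,8); WM=-1
i=4 t=5 v=3: → [1,11); WM=-1
i=5 t=11 v=2: → [11,17); WM=8
i=6 t=1 v=8: DROP (t<8-4); WM=8
i=7 t=3 v=2: DROP (t<8-4); WM=8
i=8 t=14 v=4: → [11,20); WM=11
i=9 t=11 v=7: → [11,20); WM=11
i=10 t=15 v=4: → [11,21); WM=11
i=11 t=19 v=3: → [11,25); WM=16
i=12 t=5 v=7: DROP (t<16-4); WM=16
i=13 t=20 v=5: → [11,26); WM=16
i=14 t=16 v=8: → [11,26); WM=17
i=15 t=21 v=1: → [11,27); WM=17
i=16 t=19 v=6: → [11,27); WM=17
i=17 t=17 v=3: → [11,27); WM=18
i=18 t=22 v=6: → [11,28); WM=18
i=19 t=23 v=3: → [11,29); WM=18
i=20 t=28 v=1: → [11,34); WM=25
i=21 t=29 v=4: → [11,35); WM=25
i=22 t=25 v=2: → [11,35); WM=25

[1,11)=4 [11,35)=8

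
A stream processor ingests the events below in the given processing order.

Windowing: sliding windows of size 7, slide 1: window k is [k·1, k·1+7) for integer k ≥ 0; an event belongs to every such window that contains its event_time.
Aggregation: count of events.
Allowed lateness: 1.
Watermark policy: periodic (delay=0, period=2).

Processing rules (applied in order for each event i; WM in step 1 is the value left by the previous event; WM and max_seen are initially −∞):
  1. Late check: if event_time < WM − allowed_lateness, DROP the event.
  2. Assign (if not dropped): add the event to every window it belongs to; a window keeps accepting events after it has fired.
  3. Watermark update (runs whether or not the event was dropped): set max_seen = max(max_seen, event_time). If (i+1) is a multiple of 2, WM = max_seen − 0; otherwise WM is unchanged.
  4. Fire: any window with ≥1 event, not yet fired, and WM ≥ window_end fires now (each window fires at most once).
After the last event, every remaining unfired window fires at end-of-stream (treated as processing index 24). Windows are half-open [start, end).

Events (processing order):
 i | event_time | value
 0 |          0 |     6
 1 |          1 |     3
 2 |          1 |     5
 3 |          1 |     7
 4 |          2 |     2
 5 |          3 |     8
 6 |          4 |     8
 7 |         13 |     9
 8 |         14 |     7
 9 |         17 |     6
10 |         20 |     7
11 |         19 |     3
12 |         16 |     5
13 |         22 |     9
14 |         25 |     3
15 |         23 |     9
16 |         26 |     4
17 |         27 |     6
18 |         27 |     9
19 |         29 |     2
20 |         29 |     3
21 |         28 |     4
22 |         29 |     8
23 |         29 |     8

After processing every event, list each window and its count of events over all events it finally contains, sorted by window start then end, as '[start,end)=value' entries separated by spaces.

[0,7)=7 [1,8)=6 [2,9)=3 [3,10)=2 [4,11)=1 [7,14)=1 [8,15)=2 [9,16)=2 [10,17)=2 [11,18)=3 [12,19)=3 [13,20)=4 [14,21)=4 [15,22)=3 [16,23)=4 [17,24)=5 [18,25)=4 [19,26)=5 [20,27)=5 [21,28)=6 [22,29)=7 [23,30)=10 [24,31)=9 [25,32)=9 [26,33)=8 [27,34)=7 [28,35)=5 [29,36)=4

i=0 t=0 v=6: → [0,7); WM=−∞
i=1 t=1 v=3: → [1,8),[0,7); WM=1
i=2 t=1 v=5: → [1,8),[0,7); WM=1
i=3 t=1 v=7: → [1,8),[0,7); WM=1
i=4 t=2 v=2: → [2,9),[1,8),[0,7); WM=1
i=5 t=3 v=8: → [3,10),[2,9),[1,8),[0,7); WM=3
i=6 t=4 v=8: → [4,11),[3,10),[2,9),[1,8),[0,7); WM=3
i=7 t=13 v=9: → [13,20),[12,19),[11,18),[10,17),[9,16),[8,15),[7,14); WM=13; [0,7) fires=7 [1,8) fires=6 [2,9) fires=3 [3,10) fires=2 [4,11) fires=1
i=8 t=14 v=7: → [14,21),[13,20),[12,19),[11,18),[10,17),[9,16),[8,15); WM=13
i=9 t=17 v=6: → [17,24),[16,23),[15,22),[14,21),[13,20),[12,19),[11,18); WM=17; [7,14) fires=1 [8,15) fires=2 [9,16) fires=2 [10,17) fires=2
i=10 t=20 v=7: → [20,27),[19,26),[18,25),[17,24),[16,23),[15,22),[14,21); WM=17
i=11 t=19 v=3: → [19,26),[18,25),[17,24),[16,23),[15,22),[14,21),[13,20); WM=20; [11,18) fires=3 [12,19) fires=3 [13,20) fires=4
i=12 t=16 v=5: DROP (t<20-1); WM=20
i=13 t=22 v=9: → [22,29),[21,28),[20,27),[19,26),[18,25),[17,24),[16,23); WM=22; [14,21) fires=4 [15,22) fires=3
i=14 t=25 v=3: → [25,32),[24,31),[23,30),[22,29),[21,28),[20,27),[19,26); WM=22
i=15 t=23 v=9: → [23,30),[22,29),[21,28),[20,27),[19,26),[18,25),[17,24); WM=25; [16,23) fires=4 [17,24) fires=5 [18,25) fires=4
i=16 t=26 v=4: → [26,33),[25,32),[24,31),[23,30),[22,29),[21,28),[20,27); WM=25
i=17 t=27 v=6: → [27,34),[26,33),[25,32),[24,31),[23,30),[22,29),[21,28); WM=27; [19,26) fires=5 [20,27) fires=5
i=18 t=27 v=9: → [27,34),[26,33),[25,32),[24,31),[23,30),[22,29),[21,28); WM=27
i=19 t=29 v=2: → [29,36),[28,35),[27,34),[26,33),[25,32),[24,31),[23,30); WM=29; [21,28) fires=6 [22,29) fires=6
i=20 t=29 v=3: → [29,36),[28,35),[27,34),[26,33),[25,32),[24,31),[23,30); WM=29
i=21 t=28 v=4: → [28,35),[27,34),[26,33),[25,32),[24,31),[23,30),[22,29); WM=29
i=22 t=29 v=8: → [29,36),[28,35),[27,34),[26,33),[25,32),[24,31),[23,30); WM=29
i=23 t=29 v=8: → [29,36),[28,35),[27,34),[26,33),[25,32),[24,31),[23,30); WM=29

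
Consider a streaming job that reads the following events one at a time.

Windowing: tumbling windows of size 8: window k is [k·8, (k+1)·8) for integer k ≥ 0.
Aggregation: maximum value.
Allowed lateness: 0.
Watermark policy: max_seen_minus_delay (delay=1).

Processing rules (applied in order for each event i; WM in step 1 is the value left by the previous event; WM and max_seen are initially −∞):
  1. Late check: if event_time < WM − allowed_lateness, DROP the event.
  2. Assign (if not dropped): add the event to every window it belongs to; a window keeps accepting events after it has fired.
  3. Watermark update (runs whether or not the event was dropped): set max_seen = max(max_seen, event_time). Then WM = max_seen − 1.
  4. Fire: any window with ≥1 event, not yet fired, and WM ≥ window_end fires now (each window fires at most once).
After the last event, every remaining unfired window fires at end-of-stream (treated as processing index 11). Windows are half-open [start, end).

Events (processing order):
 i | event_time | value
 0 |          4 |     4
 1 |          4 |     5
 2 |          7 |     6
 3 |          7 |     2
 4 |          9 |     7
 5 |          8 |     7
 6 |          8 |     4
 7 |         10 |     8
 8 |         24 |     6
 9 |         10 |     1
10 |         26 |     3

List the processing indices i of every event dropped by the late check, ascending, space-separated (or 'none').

9

i=0 t=4 v=4: → [0,8); WM=3
i=1 t=4 v=5: → [0,8); WM=3
i=2 t=7 v=6: → [0,8); WM=6
i=3 t=7 v=2: → [0,8); WM=6
i=4 t=9 v=7: → [8,16); WM=8; [0,8) fires=6
i=5 t=8 v=7: → [8,16); WM=8
i=6 t=8 v=4: → [8,16); WM=8
i=7 t=10 v=8: → [8,16); WM=9
i=8 t=24 v=6: → [24,32); WM=23; [8,16) fires=8
i=9 t=10 v=1: DROP (t<23-0); WM=23
i=10 t=26 v=3: → [24,32); WM=25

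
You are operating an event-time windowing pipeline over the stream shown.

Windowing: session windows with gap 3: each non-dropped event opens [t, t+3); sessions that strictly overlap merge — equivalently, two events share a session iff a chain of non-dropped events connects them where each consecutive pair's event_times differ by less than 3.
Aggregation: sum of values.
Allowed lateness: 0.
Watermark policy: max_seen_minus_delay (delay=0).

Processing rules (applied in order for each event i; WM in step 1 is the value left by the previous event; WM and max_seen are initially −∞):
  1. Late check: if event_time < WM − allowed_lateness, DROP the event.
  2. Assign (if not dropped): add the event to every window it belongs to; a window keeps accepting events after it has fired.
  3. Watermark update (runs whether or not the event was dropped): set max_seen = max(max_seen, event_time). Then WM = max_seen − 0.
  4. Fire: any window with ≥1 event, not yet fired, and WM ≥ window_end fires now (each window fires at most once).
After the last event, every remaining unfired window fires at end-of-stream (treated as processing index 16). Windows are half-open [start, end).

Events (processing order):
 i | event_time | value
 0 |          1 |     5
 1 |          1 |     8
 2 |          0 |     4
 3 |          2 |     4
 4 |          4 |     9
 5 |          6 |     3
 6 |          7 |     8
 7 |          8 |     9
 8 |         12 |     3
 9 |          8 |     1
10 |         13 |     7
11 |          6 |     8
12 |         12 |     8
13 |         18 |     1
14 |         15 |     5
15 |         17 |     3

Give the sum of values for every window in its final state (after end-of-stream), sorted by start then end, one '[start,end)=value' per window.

[1,11)=46 [12,16)=10 [18,21)=1

i=0 t=1 v=5: → [1,4); WM=1
i=1 t=1 v=8: → [1,4); WM=1
i=2 t=0 v=4: DROP (t<1-0); WM=1
i=3 t=2 v=4: → [1,5); WM=2
i=4 t=4 v=9: → [1,7); WM=4
i=5 t=6 v=3: → [1,9); WM=6
i=6 t=7 v=8: → [1,10); WM=7
i=7 t=8 v=9: → [1,11); WM=8
i=8 t=12 v=3: → [12,15); WM=12
i=9 t=8 v=1: DROP (t<12-0); WM=12
i=10 t=13 v=7: → [12,16); WM=13
i=11 t=6 v=8: DROP (t<13-0); WM=13
i=12 t=12 v=8: DROP (t<13-0); WM=13
i=13 t=18 v=1: → [18,21); WM=18
i=14 t=15 v=5: DROP (t<18-0); WM=18
i=15 t=17 v=3: DROP (t<18-0); WM=18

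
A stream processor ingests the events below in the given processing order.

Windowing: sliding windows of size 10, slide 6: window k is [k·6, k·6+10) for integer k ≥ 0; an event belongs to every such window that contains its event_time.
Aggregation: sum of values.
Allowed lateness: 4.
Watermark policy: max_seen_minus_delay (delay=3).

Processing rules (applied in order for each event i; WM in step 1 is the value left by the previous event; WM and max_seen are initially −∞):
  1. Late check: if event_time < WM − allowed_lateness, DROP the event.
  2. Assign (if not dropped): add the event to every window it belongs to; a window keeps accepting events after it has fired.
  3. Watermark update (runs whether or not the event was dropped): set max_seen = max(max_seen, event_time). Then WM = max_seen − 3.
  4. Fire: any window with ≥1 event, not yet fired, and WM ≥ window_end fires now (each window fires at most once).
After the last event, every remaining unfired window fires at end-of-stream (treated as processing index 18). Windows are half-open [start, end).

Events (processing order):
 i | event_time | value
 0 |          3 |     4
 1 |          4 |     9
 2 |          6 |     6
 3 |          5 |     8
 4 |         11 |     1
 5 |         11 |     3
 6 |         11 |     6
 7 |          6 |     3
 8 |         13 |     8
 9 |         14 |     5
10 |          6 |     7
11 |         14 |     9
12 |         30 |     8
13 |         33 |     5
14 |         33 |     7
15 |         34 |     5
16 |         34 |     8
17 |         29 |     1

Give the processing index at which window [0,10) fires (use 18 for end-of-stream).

i=0 t=3 v=4: → [0,10); WM=0
i=1 t=4 v=9: → [0,10); WM=1
i=2 t=6 v=6: → [6,16),[0,10); WM=3
i=3 t=5 v=8: → [0,10); WM=3
i=4 t=11 v=1: → [6,16); WM=8
i=5 t=11 v=3: → [6,16); WM=8
i=6 t=11 v=6: → [6,16); WM=8
i=7 t=6 v=3: → [6,16),[0,10); WM=8
i=8 t=13 v=8: → [12,22),[6,16); WM=10; [0,10) fires=30
i=9 t=14 v=5: → [12,22),[6,16); WM=11
i=10 t=6 v=7: DROP (t<11-4); WM=11
i=11 t=14 v=9: → [12,22),[6,16); WM=11
i=12 t=30 v=8: → [30,40),[24,34); WM=27; [6,16) fires=41 [12,22) fires=22
i=13 t=33 v=5: → [30,40),[24,34); WM=30
i=14 t=33 v=7: → [30,40),[24,34); WM=30
i=15 t=34 v=5: → [30,40); WM=31
i=16 t=34 v=8: → [30,40); WM=31
i=17 t=29 v=1: → [24,34); WM=31

8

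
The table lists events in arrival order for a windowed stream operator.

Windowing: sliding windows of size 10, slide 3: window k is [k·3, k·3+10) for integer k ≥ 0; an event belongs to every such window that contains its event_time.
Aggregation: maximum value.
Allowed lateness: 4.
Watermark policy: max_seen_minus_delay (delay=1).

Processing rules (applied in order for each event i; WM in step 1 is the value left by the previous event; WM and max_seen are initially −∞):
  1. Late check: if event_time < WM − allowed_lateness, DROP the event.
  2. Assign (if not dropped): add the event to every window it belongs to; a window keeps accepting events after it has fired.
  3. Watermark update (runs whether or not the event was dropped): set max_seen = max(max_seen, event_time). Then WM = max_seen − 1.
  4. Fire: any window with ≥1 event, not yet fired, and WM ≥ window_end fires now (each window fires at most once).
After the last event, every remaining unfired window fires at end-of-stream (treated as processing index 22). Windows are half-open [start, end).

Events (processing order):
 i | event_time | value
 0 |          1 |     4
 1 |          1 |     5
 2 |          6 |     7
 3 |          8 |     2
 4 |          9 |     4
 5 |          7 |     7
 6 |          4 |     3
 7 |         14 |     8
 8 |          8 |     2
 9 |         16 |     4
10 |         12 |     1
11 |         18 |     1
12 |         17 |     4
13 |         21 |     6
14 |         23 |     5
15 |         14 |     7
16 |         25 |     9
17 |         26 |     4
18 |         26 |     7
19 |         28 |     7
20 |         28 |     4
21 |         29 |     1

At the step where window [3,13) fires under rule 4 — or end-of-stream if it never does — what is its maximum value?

7

i=0 t=1 v=4: → [0,10); WM=0
i=1 t=1 v=5: → [0,10); WM=0
i=2 t=6 v=7: → [6,16),[3,13),[0,10); WM=5
i=3 t=8 v=2: → [6,16),[3,13),[0,10); WM=7
i=4 t=9 v=4: → [9,19),[6,16),[3,13),[0,10); WM=8
i=5 t=7 v=7: → [6,16),[3,13),[0,10); WM=8
i=6 t=4 v=3: → [3,13),[0,10); WM=8
i=7 t=14 v=8: → [12,22),[9,19),[6,16); WM=13; [0,10) fires=7 [3,13) fires=7
i=8 t=8 v=2: DROP (t<13-4); WM=13
i=9 t=16 v=4: → [15,25),[12,22),[9,19); WM=15
i=10 t=12 v=1: → [12,22),[9,19),[6,16),[3,13); WM=15
i=11 t=18 v=1: → [18,28),[15,25),[12,22),[9,19); WM=17; [6,16) fires=8
i=12 t=17 v=4: → [15,25),[12,22),[9,19); WM=17
i=13 t=21 v=6: → [21,31),[18,28),[15,25),[12,22); WM=20; [9,19) fires=8
i=14 t=23 v=5: → [21,31),[18,28),[15,25); WM=22; [12,22) fires=8
i=15 t=14 v=7: DROP (t<22-4); WM=22
i=16 t=25 v=9: → [24,34),[21,31),[18,28); WM=24
i=17 t=26 v=4: → [24,34),[21,31),[18,28); WM=25; [15,25) fires=6
i=18 t=26 v=7: → [24,34),[21,31),[18,28); WM=25
i=19 t=28 v=7: → [27,37),[24,34),[21,31); WM=27
i=20 t=28 v=4: → [27,37),[24,34),[21,31); WM=27
i=21 t=29 v=1: → [27,37),[24,34),[21,31); WM=28; [18,28) fires=9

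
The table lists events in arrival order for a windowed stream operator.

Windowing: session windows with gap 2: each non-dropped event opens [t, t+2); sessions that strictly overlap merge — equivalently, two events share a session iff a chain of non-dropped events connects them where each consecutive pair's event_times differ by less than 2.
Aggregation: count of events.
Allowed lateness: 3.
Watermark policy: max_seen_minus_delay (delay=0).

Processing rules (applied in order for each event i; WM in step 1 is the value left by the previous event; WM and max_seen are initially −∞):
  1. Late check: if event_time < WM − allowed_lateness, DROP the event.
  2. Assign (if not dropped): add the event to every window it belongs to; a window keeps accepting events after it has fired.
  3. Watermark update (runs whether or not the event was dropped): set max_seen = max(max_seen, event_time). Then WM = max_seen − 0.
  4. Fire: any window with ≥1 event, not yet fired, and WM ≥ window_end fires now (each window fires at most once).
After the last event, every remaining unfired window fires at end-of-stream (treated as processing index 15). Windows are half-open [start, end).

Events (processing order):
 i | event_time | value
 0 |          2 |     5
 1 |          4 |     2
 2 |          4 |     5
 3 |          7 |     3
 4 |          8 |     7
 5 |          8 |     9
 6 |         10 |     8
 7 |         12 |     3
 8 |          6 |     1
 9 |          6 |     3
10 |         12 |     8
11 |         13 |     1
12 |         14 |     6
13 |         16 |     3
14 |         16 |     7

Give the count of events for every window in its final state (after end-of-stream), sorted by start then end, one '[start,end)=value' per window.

[2,4)=1 [4,6)=2 [7,10)=3 [10,12)=1 [12,16)=4 [16,18)=2

i=0 t=2 v=5: → [2,4); WM=2
i=1 t=4 v=2: → [4,6); WM=4
i=2 t=4 v=5: → [4,6); WM=4
i=3 t=7 v=3: → [7,9); WM=7
i=4 t=8 v=7: → [7,10); WM=8
i=5 t=8 v=9: → [7,10); WM=8
i=6 t=10 v=8: → [10,12); WM=10
i=7 t=12 v=3: → [12,14); WM=12
i=8 t=6 v=1: DROP (t<12-3); WM=12
i=9 t=6 v=3: DROP (t<12-3); WM=12
i=10 t=12 v=8: → [12,14); WM=12
i=11 t=13 v=1: → [12,15); WM=13
i=12 t=14 v=6: → [12,16); WM=14
i=13 t=16 v=3: → [16,18); WM=16
i=14 t=16 v=7: → [16,18); WM=16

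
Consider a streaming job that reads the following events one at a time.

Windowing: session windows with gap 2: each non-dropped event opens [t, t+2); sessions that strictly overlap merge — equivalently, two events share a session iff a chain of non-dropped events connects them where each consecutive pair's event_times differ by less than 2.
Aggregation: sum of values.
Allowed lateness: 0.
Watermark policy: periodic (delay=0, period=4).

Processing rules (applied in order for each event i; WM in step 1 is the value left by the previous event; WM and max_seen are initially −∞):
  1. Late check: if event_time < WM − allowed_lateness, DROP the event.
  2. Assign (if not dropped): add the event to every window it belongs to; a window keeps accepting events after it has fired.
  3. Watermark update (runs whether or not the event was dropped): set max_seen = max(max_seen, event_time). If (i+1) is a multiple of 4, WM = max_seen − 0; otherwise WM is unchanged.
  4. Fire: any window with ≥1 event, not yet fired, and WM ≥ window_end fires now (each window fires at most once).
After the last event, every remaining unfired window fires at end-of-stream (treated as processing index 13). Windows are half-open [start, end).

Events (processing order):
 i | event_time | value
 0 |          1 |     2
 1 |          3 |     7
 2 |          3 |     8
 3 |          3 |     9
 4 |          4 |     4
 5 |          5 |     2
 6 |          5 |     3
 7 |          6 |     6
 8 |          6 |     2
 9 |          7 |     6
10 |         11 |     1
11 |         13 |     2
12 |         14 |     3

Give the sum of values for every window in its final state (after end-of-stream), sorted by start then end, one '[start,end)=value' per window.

i=0 t=1 v=2: → [1,3); WM=−∞
i=1 t=3 v=7: → [3,5); WM=−∞
i=2 t=3 v=8: → [3,5); WM=−∞
i=3 t=3 v=9: → [3,5); WM=3
i=4 t=4 v=4: → [3,6); WM=3
i=5 t=5 v=2: → [3,7); WM=3
i=6 t=5 v=3: → [3,7); WM=3
i=7 t=6 v=6: → [3,8); WM=6
i=8 t=6 v=2: → [3,8); WM=6
i=9 t=7 v=6: → [3,9); WM=6
i=10 t=11 v=1: → [11,13); WM=6
i=11 t=13 v=2: → [13,15); WM=13
i=12 t=14 v=3: → [13,16); WM=13

[1,3)=2 [3,9)=47 [11,13)=1 [13,16)=5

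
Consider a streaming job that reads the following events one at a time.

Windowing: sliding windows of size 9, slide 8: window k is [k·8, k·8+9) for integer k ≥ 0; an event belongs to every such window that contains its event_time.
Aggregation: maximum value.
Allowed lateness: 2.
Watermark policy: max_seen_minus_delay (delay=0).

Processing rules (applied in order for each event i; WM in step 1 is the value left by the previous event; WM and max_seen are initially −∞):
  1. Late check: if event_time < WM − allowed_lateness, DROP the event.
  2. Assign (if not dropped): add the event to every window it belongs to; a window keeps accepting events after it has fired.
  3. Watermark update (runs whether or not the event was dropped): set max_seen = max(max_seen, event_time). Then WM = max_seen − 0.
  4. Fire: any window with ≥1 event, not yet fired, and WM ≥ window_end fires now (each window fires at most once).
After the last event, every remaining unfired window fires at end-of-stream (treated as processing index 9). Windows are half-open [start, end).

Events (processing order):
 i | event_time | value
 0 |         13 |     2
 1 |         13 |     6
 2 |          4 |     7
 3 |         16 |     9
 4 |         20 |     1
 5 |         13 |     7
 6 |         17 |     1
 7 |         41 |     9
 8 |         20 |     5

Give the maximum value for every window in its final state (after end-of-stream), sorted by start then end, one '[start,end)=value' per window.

[8,17)=9 [16,25)=9 [40,49)=9

i=0 t=13 v=2: → [8,17); WM=13
i=1 t=13 v=6: → [8,17); WM=13
i=2 t=4 v=7: DROP (t<13-2); WM=13
i=3 t=16 v=9: → [16,25),[8,17); WM=16
i=4 t=20 v=1: → [16,25); WM=20; [8,17) fires=9
i=5 t=13 v=7: DROP (t<20-2); WM=20
i=6 t=17 v=1: DROP (t<20-2); WM=20
i=7 t=41 v=9: → [40,49); WM=41; [16,25) fires=9
i=8 t=20 v=5: DROP (t<41-2); WM=41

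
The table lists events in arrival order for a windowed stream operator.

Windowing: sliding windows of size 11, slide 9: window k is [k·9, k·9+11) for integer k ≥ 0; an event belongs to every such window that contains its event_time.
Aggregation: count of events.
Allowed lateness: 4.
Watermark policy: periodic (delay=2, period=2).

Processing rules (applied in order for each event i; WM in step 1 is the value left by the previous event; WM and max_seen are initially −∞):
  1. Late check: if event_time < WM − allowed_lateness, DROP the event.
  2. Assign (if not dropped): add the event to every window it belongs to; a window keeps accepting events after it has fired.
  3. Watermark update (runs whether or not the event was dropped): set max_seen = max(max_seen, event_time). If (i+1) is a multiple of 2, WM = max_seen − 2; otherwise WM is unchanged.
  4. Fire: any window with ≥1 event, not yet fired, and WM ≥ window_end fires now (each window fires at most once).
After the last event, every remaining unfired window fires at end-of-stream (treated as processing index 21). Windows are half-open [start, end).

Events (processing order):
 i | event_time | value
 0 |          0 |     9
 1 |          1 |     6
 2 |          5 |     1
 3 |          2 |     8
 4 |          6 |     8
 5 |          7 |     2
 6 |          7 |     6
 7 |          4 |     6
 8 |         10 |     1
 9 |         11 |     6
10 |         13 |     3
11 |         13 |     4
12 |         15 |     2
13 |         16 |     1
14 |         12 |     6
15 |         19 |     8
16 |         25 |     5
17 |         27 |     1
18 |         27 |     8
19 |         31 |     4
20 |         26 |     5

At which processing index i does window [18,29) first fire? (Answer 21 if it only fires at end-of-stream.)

i=0 t=0 v=9: → [0,11); WM=−∞
i=1 t=1 v=6: → [0,11); WM=-1
i=2 t=5 v=1: → [0,11); WM=-1
i=3 t=2 v=8: → [0,11); WM=3
i=4 t=6 v=8: → [0,11); WM=3
i=5 t=7 v=2: → [0,11); WM=5
i=6 t=7 v=6: → [0,11); WM=5
i=7 t=4 v=6: → [0,11); WM=5
i=8 t=10 v=1: → [9,20),[0,11); WM=5
i=9 t=11 v=6: → [9,20); WM=9
i=10 t=13 v=3: → [9,20); WM=9
i=11 t=13 v=4: → [9,20); WM=11; [0,11) fires=9
i=12 t=15 v=2: → [9,20); WM=11
i=13 t=16 v=1: → [9,20); WM=14
i=14 t=12 v=6: → [9,20); WM=14
i=15 t=19 v=8: → [18,29),[9,20); WM=17
i=16 t=25 v=5: → [18,29); WM=17
i=17 t=27 v=1: → [27,38),[18,29); WM=25; [9,20) fires=8
i=18 t=27 v=8: → [27,38),[18,29); WM=25
i=19 t=31 v=4: → [27,38); WM=29; [18,29) fires=4
i=20 t=26 v=5: → [18,29); WM=29

19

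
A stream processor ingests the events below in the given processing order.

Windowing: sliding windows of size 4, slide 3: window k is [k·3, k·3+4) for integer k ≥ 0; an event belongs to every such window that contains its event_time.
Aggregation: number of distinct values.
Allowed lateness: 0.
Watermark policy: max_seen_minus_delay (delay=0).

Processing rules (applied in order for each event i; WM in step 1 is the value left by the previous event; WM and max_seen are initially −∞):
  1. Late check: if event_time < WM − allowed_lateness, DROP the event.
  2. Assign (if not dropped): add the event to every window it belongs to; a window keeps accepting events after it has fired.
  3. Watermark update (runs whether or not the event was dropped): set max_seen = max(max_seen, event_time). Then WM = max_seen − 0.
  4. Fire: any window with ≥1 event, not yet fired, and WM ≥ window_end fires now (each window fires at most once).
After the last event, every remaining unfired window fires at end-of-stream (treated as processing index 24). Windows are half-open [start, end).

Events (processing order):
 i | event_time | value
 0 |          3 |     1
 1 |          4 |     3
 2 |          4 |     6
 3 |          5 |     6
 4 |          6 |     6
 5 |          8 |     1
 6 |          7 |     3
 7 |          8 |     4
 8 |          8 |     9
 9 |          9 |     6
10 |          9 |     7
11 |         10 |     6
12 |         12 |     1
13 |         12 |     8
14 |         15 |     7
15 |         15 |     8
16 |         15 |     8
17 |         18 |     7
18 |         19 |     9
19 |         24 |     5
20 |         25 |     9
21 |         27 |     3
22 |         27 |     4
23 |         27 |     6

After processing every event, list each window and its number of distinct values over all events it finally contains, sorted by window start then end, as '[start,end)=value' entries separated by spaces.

i=0 t=3 v=1: → [3,7),[0,4); WM=3
i=1 t=4 v=3: → [3,7); WM=4; [0,4) fires=1
i=2 t=4 v=6: → [3,7); WM=4
i=3 t=5 v=6: → [3,7); WM=5
i=4 t=6 v=6: → [6,10),[3,7); WM=6
i=5 t=8 v=1: → [6,10); WM=8; [3,7) fires=3
i=6 t=7 v=3: DROP (t<8-0); WM=8
i=7 t=8 v=4: → [6,10); WM=8
i=8 t=8 v=9: → [6,10); WM=8
i=9 t=9 v=6: → [9,13),[6,10); WM=9
i=10 t=9 v=7: → [9,13),[6,10); WM=9
i=11 t=10 v=6: → [9,13); WM=10; [6,10) fires=5
i=12 t=12 v=1: → [12,16),[9,13); WM=12
i=13 t=12 v=8: → [12,16),[9,13); WM=12
i=14 t=15 v=7: → [15,19),[12,16); WM=15; [9,13) fires=4
i=15 t=15 v=8: → [15,19),[12,16); WM=15
i=16 t=15 v=8: → [15,19),[12,16); WM=15
i=17 t=18 v=7: → [18,22),[15,19); WM=18; [12,16) fires=3
i=18 t=19 v=9: → [18,22); WM=19; [15,19) fires=2
i=19 t=24 v=5: → [24,28),[21,25); WM=24; [18,22) fires=2
i=20 t=25 v=9: → [24,28); WM=25; [21,25) fires=1
i=21 t=27 v=3: → [27,31),[24,28); WM=27
i=22 t=27 v=4: → [27,31),[24,28); WM=27
i=23 t=27 v=6: → [27,31),[24,28); WM=27

[0,4)=1 [3,7)=3 [6,10)=5 [9,13)=4 [12,16)=3 [15,19)=2 [18,22)=2 [21,25)=1 [24,28)=5 [27,31)=3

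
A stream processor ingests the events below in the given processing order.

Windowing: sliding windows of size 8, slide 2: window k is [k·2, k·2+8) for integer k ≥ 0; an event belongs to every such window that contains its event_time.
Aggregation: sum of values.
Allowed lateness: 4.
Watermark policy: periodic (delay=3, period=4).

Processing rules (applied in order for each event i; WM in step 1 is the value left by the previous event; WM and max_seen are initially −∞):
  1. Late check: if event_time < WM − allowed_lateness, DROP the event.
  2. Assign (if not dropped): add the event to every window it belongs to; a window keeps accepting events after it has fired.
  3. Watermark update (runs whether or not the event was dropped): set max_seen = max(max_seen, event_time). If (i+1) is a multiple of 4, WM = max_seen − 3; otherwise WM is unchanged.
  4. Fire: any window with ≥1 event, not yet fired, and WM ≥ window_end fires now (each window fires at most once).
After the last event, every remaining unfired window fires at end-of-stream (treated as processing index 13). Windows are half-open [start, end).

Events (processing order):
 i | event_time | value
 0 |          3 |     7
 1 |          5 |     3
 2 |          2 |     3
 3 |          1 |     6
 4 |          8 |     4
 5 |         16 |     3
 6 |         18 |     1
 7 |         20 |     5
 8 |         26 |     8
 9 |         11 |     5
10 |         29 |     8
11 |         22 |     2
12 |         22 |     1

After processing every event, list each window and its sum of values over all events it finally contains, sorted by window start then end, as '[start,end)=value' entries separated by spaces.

[0,8)=19 [2,10)=17 [4,12)=7 [6,14)=4 [8,16)=4 [10,18)=3 [12,20)=4 [14,22)=9 [16,24)=12 [18,26)=9 [20,28)=16 [22,30)=19 [24,32)=16 [26,34)=16 [28,36)=8

i=0 t=3 v=7: → [2,10),[0,8); WM=−∞
i=1 t=5 v=3: → [4,12),[2,10),[0,8); WM=−∞
i=2 t=2 v=3: → [2,10),[0,8); WM=−∞
i=3 t=1 v=6: → [0,8); WM=2
i=4 t=8 v=4: → [8,16),[6,14),[4,12),[2,10); WM=2
i=5 t=16 v=3: → [16,24),[14,22),[12,20),[10,18); WM=2
i=6 t=18 v=1: → [18,26),[16,24),[14,22),[12,20); WM=2
i=7 t=20 v=5: → [20,28),[18,26),[16,24),[14,22); WM=17; [0,8) fires=19 [2,10) fires=17 [4,12) fires=7 [6,14) fires=4 [8,16) fires=4
i=8 t=26 v=8: → [26,34),[24,32),[22,30),[20,28); WM=17
i=9 t=11 v=5: DROP (t<17-4); WM=17
i=10 t=29 v=8: → [28,36),[26,34),[24,32),[22,30); WM=17
i=11 t=22 v=2: → [22,30),[20,28),[18,26),[16,24); WM=26; [10,18) fires=3 [12,20) fires=4 [14,22) fires=9 [16,24) fires=11 [18,26) fires=8
i=12 t=22 v=1: → [22,30),[20,28),[18,26),[16,24); WM=26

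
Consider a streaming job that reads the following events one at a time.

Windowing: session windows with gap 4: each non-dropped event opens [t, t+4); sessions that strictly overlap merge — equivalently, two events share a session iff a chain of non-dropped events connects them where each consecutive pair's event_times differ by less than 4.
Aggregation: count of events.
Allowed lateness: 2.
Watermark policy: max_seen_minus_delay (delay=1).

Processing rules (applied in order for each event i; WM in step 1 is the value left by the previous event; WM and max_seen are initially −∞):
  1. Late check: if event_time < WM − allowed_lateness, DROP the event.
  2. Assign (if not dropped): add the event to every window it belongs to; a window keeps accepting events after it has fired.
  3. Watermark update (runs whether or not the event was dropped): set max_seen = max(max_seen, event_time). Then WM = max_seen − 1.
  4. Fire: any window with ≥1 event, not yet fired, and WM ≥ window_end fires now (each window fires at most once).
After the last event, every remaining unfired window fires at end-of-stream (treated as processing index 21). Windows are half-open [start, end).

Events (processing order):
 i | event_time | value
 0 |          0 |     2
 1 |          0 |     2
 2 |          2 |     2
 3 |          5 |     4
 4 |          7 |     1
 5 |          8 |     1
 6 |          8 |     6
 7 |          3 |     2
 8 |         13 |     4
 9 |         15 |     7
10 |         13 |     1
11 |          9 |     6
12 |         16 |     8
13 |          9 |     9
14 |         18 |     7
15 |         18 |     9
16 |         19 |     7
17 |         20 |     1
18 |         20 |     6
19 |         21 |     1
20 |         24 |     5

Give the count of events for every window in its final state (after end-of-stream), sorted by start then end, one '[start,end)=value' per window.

[0,12)=7 [13,28)=11

i=0 t=0 v=2: → [0,4); WM=-1
i=1 t=0 v=2: → [0,4); WM=-1
i=2 t=2 v=2: → [0,6); WM=1
i=3 t=5 v=4: → [0,9); WM=4
i=4 t=7 v=1: → [0,11); WM=6
i=5 t=8 v=1: → [0,12); WM=7
i=6 t=8 v=6: → [0,12); WM=7
i=7 t=3 v=2: DROP (t<7-2); WM=7
i=8 t=13 v=4: → [13,17); WM=12
i=9 t=15 v=7: → [13,19); WM=14
i=10 t=13 v=1: → [13,19); WM=14
i=11 t=9 v=6: DROP (t<14-2); WM=14
i=12 t=16 v=8: → [13,20); WM=15
i=13 t=9 v=9: DROP (t<15-2); WM=15
i=14 t=18 v=7: → [13,22); WM=17
i=15 t=18 v=9: → [13,22); WM=17
i=16 t=19 v=7: → [13,23); WM=18
i=17 t=20 v=1: → [13,24); WM=19
i=18 t=20 v=6: → [13,24); WM=19
i=19 t=21 v=1: → [13,25); WM=20
i=20 t=24 v=5: → [13,28); WM=23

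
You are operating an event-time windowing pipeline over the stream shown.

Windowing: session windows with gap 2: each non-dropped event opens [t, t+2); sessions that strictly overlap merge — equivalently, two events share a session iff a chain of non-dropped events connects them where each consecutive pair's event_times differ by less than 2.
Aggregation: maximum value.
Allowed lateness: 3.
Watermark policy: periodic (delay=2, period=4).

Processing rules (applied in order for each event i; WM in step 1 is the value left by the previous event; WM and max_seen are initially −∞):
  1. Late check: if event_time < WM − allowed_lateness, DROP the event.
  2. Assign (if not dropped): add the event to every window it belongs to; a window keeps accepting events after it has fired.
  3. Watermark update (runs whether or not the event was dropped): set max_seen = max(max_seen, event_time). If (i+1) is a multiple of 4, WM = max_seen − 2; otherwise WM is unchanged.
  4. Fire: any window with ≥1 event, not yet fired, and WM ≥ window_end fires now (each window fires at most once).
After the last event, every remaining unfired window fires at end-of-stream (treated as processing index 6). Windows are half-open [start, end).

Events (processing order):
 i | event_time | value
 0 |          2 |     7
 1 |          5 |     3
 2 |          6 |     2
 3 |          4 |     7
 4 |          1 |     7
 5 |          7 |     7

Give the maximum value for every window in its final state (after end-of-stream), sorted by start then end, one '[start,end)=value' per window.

[1,4)=7 [4,9)=7

i=0 t=2 v=7: → [2,4); WM=−∞
i=1 t=5 v=3: → [5,7); WM=−∞
i=2 t=6 v=2: → [5,8); WM=−∞
i=3 t=4 v=7: → [4,8); WM=4
i=4 t=1 v=7: → [1,4); WM=4
i=5 t=7 v=7: → [4,9); WM=4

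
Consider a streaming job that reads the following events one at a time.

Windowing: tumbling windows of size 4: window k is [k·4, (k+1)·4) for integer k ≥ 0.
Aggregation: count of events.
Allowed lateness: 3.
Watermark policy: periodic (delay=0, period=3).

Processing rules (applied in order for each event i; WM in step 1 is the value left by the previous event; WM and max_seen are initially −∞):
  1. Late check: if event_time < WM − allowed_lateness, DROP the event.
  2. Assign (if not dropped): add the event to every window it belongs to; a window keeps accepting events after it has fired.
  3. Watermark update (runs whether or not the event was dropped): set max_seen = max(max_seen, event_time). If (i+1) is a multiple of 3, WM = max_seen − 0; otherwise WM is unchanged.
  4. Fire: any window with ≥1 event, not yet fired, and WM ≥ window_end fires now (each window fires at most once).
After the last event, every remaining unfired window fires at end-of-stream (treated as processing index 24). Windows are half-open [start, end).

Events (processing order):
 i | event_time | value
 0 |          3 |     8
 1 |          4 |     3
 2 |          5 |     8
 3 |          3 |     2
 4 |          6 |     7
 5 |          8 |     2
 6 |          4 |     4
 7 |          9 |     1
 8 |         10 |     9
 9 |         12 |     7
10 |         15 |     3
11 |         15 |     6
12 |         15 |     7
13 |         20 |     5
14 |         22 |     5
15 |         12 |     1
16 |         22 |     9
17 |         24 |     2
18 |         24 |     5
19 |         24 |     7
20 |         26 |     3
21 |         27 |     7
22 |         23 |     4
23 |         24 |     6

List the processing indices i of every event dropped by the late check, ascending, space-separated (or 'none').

6 15

i=0 t=3 v=8: → [0,4); WM=−∞
i=1 t=4 v=3: → [4,8); WM=−∞
i=2 t=5 v=8: → [4,8); WM=5; [0,4) fires=1
i=3 t=3 v=2: → [0,4); WM=5
i=4 t=6 v=7: → [4,8); WM=5
i=5 t=8 v=2: → [8,12); WM=8; [4,8) fires=3
i=6 t=4 v=4: DROP (t<8-3); WM=8
i=7 t=9 v=1: → [8,12); WM=8
i=8 t=10 v=9: → [8,12); WM=10
i=9 t=12 v=7: → [12,16); WM=10
i=10 t=15 v=3: → [12,16); WM=10
i=11 t=15 v=6: → [12,16); WM=15; [8,12) fires=3
i=12 t=15 v=7: → [12,16); WM=15
i=13 t=20 v=5: → [20,24); WM=15
i=14 t=22 v=5: → [20,24); WM=22; [12,16) fires=4
i=15 t=12 v=1: DROP (t<22-3); WM=22
i=16 t=22 v=9: → [20,24); WM=22
i=17 t=24 v=2: → [24,28); WM=24; [20,24) fires=3
i=18 t=24 v=5: → [24,28); WM=24
i=19 t=24 v=7: → [24,28); WM=24
i=20 t=26 v=3: → [24,28); WM=26
i=21 t=27 v=7: → [24,28); WM=26
i=22 t=23 v=4: → [20,24); WM=26
i=23 t=24 v=6: → [24,28); WM=27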